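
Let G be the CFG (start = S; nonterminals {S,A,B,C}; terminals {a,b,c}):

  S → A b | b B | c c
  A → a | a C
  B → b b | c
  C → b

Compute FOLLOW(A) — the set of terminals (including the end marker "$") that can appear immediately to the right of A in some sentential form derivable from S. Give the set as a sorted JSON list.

FIRST iteration:
pass 1:
  A via A→a: +{a}
  B via B→b b: +{b}
  B via B→c: +{c}
  C via C→b: +{b}
  S via S→A b: +{a}
  S via S→b B: +{b}
  S via S→c c: +{c}
  S: {a,b,c}  A: {a}  B: {b,c}  C: {b}
pass 2: done
  S: {a,b,c}  A: {a}  B: {b,c}  C: {b}

FOLLOW sets:
seed FOLLOW(S) with $
iter 1:
  S→A b: FOLLOW(A) ⊇ FIRST(b) = {b}; new: +{b}
  S→b B: FOLLOW(B) ⊇ FOLLOW(S) ⊇ {$}; new: +{$}
  S: {$}  A: {b}  B: {$}  C: {}
iter 2:
  A→a C: FOLLOW(C) ⊇ FOLLOW(A) ⊇ {b}; new: +{b}
  S: {$}  A: {b}  B: {$}  C: {b}
iter 3: (stable)
  S: {$}  A: {b}  B: {$}  C: {b}

FOLLOW(A) = ["b"]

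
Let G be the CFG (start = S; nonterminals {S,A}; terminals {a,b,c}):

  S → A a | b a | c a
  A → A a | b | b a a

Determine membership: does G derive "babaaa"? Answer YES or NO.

CNF form of G:
  S -> A T0 | T1 T0 | T2 T0
  A -> A T0 | T1 X3 | b
  T0 -> a
  T1 -> b
  T2 -> c
  X3 -> T0 T0

Fill CYK table bottom-up:
  T[0,0] 'b' = {A,T1}  orig:{A}
  T[1,1] 'a' = {T0}  orig:{}
  T[2,2] 'b' = {A,T1}  orig:{A}
  T[3,3] 'a' = {T0}  orig:{}
  T[4,4] 'a' = {T0}  orig:{}
  T[5,5] 'a' = {T0}  orig:{}
  T[0,1] 'ba' = {A,S}
  T[1,2] 'ab' = ∅
  T[2,3] 'ba' = {A,S}
  T[3,4] 'aa' = {X3}  orig:{}
  T[4,5] 'aa' = {X3}  orig:{}
  T[0,2] 'bab' = ∅
  T[1,3] 'aba' = ∅
  T[2,4] 'baa' = {A,S}
  T[3,5] 'aaa' = ∅
  T[0,3] 'baba' = ∅
  T[1,4] 'abaa' = ∅
  T[2,5] 'baaa' = {A,S}
  T[0,4] 'babaa' = ∅
  T[1,5] 'abaaa' = ∅
  T[0,5] 'babaaa' = ∅

S ∉ T[0,5] ⇒ NO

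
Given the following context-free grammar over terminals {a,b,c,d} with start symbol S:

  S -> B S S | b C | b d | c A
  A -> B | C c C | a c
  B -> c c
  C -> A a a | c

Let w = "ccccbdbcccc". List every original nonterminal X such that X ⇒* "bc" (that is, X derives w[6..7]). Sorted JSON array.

Convert to CNF:
  S -> B X6 | T0 A | T2 C | T2 T3
  A -> C X4 | T0 T0 | T1 T0
  B -> T0 T0
  C -> A X5 | c
  T0 -> c
  T1 -> a
  T2 -> b
  T3 -> d
  X4 -> T0 C
  X5 -> T1 T1
  X6 -> S S

CYK table (by increasing span) (cells [i..j] with 6 ≤ i ≤ j ≤ 7 only):
  T[6,6] 'b' = {T2}  orig:{}
  T[7,7] 'c' = {C,T0}  orig:{C}
  T[6,7] 'bc' = {S}

Original NTs in T[6,7] deriving "bc": ["S"]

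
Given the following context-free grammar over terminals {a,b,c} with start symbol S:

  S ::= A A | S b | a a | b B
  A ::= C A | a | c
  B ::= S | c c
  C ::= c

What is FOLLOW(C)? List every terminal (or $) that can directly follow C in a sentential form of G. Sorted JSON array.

Compute FIRST by fixpoint:
iter 1:
  A via A→a: +{a}
  A via A→c: +{c}
  B via B→c c: +{c}
  C via C→c: +{c}
  S via S→A A: +{a,c}
  S via S→b B: +{b}
  S: {a,b,c}  A: {a,c}  B: {c}  C: {c}
iter 2:
  B via B→S: +{a,b}
  S: {a,b,c}  A: {a,c}  B: {a,b,c}  C: {c}
iter 3: (stable)
  S: {a,b,c}  A: {a,c}  B: {a,b,c}  C: {c}

FOLLOW sets:
FOLLOW(S) := {$}
round 1:
  A→C A: FOLLOW(C) ⊇ FIRST(A) = {a,c}; new: +{a,c}
  S→A A: FOLLOW(A) ⊇ FIRST(A) = {a,c}; new: +{a,c}
  S→A A: FOLLOW(A) ⊇ FOLLOW(S) ⊇ {$}; new: +{$}
  S→S b: FOLLOW(S) ⊇ FIRST(b) = {b}; new: +{b}
  S→b B: FOLLOW(B) ⊇ FOLLOW(S) ⊇ {$,b}; new: +{$,b}
  S: {$,b}  A: {$,a,c}  B: {$,b}  C: {a,c}
round 2:
  S→A A: FOLLOW(A) ⊇ FOLLOW(S) ⊇ {$,b}; new: +{b}
  S: {$,b}  A: {$,a,b,c}  B: {$,b}  C: {a,c}
round 3: (stable)
  S: {$,b}  A: {$,a,b,c}  B: {$,b}  C: {a,c}

FOLLOW(C) = ["a", "c"]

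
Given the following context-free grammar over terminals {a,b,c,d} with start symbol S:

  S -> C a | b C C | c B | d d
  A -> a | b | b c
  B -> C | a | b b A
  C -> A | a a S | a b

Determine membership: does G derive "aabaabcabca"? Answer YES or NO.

Convert to CNF:
  S -> C T2 | T0 X7 | T1 B | T3 T3
  A -> T0 T1 | a | b
  B -> T0 T1 | T0 X5 | T2 T0 | T2 X4 | a | b
  C -> T0 T1 | T2 T0 | T2 X6 | a | b
  T0 -> b
  T1 -> c
  T2 -> a
  T3 -> d
  X4 -> T2 S
  X5 -> T0 A
  X6 -> T2 S
  X7 -> C C

CYK table (by increasing span):
  cell(0,0) a: {A,B,C,T2}  orig:{A,B,C}
  cell(1,1) a: {A,B,C,T2}  orig:{A,B,C}
  cell(2,2) b: {A,B,C,T0}  orig:{A,B,C}
  cell(3,3) a: {A,B,C,T2}  orig:{A,B,C}
  cell(4,4) a: {A,B,C,T2}  orig:{A,B,C}
  cell(5,5) b: {A,B,C,T0}  orig:{A,B,C}
  cell(6,6) c: {T1}  orig:{}
  cell(7,7) a: {A,B,C,T2}  orig:{A,B,C}
  cell(8,8) b: {A,B,C,T0}  orig:{A,B,C}
  cell(9,9) c: {T1}  orig:{}
  cell(10,10) a: {A,B,C,T2}  orig:{A,B,C}
  cell(0,1) aa: {S,X7}  orig:{S}
  cell(1,2) ab: {B,C,X7}  orig:{B,C}
  cell(2,3) ba: {S,X5,X7}  orig:{S}
  cell(3,4) aa: {S,X7}  orig:{S}
  cell(4,5) ab: {B,C,X7}  orig:{B,C}
  cell(5,6) bc: {A,B,C}
  cell(6,7) ca: {S}
  cell(7,8) ab: {B,C,X7}  orig:{B,C}
  cell(8,9) bc: {A,B,C}
  cell(9,10) ca: {S}
  cell(0,2) aab: {X7}  orig:{}
  cell(1,3) aba: {S,X4,X6,X7}  orig:{S}
  cell(2,4) baa: {S}
  cell(3,5) aab: {X7}  orig:{}
  cell(4,6) abc: {X7}  orig:{}
  cell(5,7) bca: {S,X7}  orig:{S}
  cell(6,8) cab: {S}
  cell(7,9) abc: {X7}  orig:{}
  cell(8,10) bca: {S,X7}  orig:{S}
  cell(0,3) aaba: {B,C,X4,X6}  orig:{B,C}
  cell(1,4) abaa: {X4,X6}  orig:{}
  cell(2,5) baab: {S}
  cell(3,6) aabc: ∅
  cell(4,7) abca: {X4,X6}  orig:{}
  cell(5,8) bcab: {X7}  orig:{}
  cell(6,9) cabc: ∅
  cell(7,10) abca: {X4,X6}  orig:{}
  cell(0,4) aabaa: {B,C,S,X7}  orig:{B,C,S}
  cell(1,5) abaab: {X4,X6}  orig:{}
  cell(2,6) baabc: ∅
  cell(3,7) aabca: {B,C}
  cell(4,8) abcab: ∅
  cell(5,9) bcabc: ∅
  cell(6,10) cabca: ∅
  cell(0,5) aabaab: {B,C,X7}  orig:{B,C}
  cell(1,6) abaabc: ∅
  cell(2,7) baabca: {X7}  orig:{}
  cell(3,8) aabcab: {X7}  orig:{}
  cell(4,9) abcabc: ∅
  cell(5,10) bcabca: ∅
  cell(0,6) aabaabc: {X7}  orig:{}
  cell(1,7) abaabca: {X7}  orig:{}
  cell(2,8) baabcab: {S}
  cell(3,9) aabcabc: {X7}  orig:{}
  cell(4,10) abcabca: ∅
  cell(0,7) aabaabca: ∅
  cell(1,8) abaabcab: {X4,X6}  orig:{}
  cell(2,9) baabcabc: {S}
  cell(3,10) aabcabca: ∅
  cell(0,8) aabaabcab: {B,C}
  cell(1,9) abaabcabc: {X4,X6}  orig:{}
  cell(2,10) baabcabca: ∅
  cell(0,9) aabaabcabc: {B,C}
  cell(1,10) abaabcabca: ∅
  cell(0,10) aabaabcabca: {S,X7}  orig:{S}

S ∈ T[0,10] ⇒ YES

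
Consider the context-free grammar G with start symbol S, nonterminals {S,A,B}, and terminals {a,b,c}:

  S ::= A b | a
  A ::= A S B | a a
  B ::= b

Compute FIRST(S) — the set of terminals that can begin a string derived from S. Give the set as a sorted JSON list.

FIRST sets, iterate to fixpoint:
pass 1:
  A via A→a a: +{a}
  B via B→b: +{b}
  S via S→A b: +{a}
  FIRST(S)={a}  FIRST(A)={a}  FIRST(B)={b}
pass 2: (stable)
  FIRST(S)={a}  FIRST(A)={a}  FIRST(B)={b}

FIRST(S) = ["a"]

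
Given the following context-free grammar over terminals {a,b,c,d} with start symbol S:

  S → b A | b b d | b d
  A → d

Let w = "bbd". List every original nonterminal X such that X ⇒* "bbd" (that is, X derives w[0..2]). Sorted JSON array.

CNF form of G:
  S -> T0 A | T0 T1 | T0 X2
  A -> d
  T0 -> b
  T1 -> d
  X2 -> T0 T1

CYK fill — only the sub-triangle for w[0..2]:
  [0..0]={T0}  "b"  orig:{}
  [1..1]={T0}  "b"  orig:{}
  [2..2]={A,T1}  "d"  orig:{A}
  [0..1]=∅  "bb"
  [1..2]={S,X2}  "bd"  orig:{S}
  [0..2]={S}  "bbd"

Original NTs in T[0,2] deriving "bbd": ["S"]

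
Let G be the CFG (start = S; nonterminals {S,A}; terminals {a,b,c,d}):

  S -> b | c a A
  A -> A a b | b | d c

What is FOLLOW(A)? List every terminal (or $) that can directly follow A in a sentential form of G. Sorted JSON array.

FIRST sets, iterate to fixpoint:
round 1:
  A via A→b: +{b}
  A via A→d c: +{d}
  S via S→b: +{b}
  S via S→c a A: +{c}
  S: {b,c}  A: {b,d}
round 2: — fixpoint
  S: {b,c}  A: {b,d}

FOLLOW iteration:
seed FOLLOW(S) with $
[1]
  A→A a b: FOLLOW(A) ⊇ FIRST(a) = {a}; new: +{a}
  S→c a A: FOLLOW(A) ⊇ FOLLOW(S) ⊇ {$}; new: +{$}
  FOLLOW(S)={$}  FOLLOW(A)={$,a}
[2] (no change)
  FOLLOW(S)={$}  FOLLOW(A)={$,a}

FOLLOW(A) = ["$", "a"]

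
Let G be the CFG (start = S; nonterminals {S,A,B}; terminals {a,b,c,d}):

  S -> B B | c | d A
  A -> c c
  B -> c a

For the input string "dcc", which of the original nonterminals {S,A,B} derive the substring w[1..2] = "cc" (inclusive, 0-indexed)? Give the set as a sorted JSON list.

Convert to CNF:
  S -> B B | T2 A | c
  A -> T0 T0
  B -> T0 T1
  T0 -> c
  T1 -> a
  T2 -> d

Fill CYK table bottom-up, restricted to cells inside w[1..2]:
  [1..1]={S,T0}  "c"  orig:{S}
  [2..2]={S,T0}  "c"  orig:{S}
  [1..2]={A}  "cc"

Original NTs in T[1,2] deriving "cc": ["A"]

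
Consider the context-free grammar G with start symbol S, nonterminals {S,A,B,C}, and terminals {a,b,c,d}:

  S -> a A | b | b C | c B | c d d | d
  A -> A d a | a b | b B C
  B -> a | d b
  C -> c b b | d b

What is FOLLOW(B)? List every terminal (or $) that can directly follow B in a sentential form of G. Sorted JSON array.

FIRST sets, iterate to fixpoint:
round 1:
  A via A→a b: +{a}
  A via A→b B C: +{b}
  B via B→a: +{a}
  B via B→d b: +{d}
  C via C→c b b: +{c}
  C via C→d b: +{d}
  S via S→a A: +{a}
  S via S→b: +{b}
  S via S→c B: +{c}
  S via S→d: +{d}
  S: {a,b,c,d}  A: {a,b}  B: {a,d}  C: {c,d}
round 2: (stable)
  S: {a,b,c,d}  A: {a,b}  B: {a,d}  C: {c,d}

Compute FOLLOW by fixpoint:
seed FOLLOW(S) with $
pass 1:
  A→A d a: FOLLOW(A) ⊇ FIRST(d) = {d}; new: +{d}
  A→b B C: FOLLOW(B) ⊇ FIRST(C) = {c,d}; new: +{c,d}
  A→b B C: FOLLOW(C) ⊇ FOLLOW(A) ⊇ {d}; new: +{d}
  S→a A: FOLLOW(A) ⊇ FOLLOW(S) ⊇ {$}; new: +{$}
  S→b C: FOLLOW(C) ⊇ FOLLOW(S) ⊇ {$}; new: +{$}
  S→c B: FOLLOW(B) ⊇ FOLLOW(S) ⊇ {$}; new: +{$}
  S: {$}  A: {$,d}  B: {$,c,d}  C: {$,d}
pass 2: done
  S: {$}  A: {$,d}  B: {$,c,d}  C: {$,d}

FOLLOW(B) = ["$", "c", "d"]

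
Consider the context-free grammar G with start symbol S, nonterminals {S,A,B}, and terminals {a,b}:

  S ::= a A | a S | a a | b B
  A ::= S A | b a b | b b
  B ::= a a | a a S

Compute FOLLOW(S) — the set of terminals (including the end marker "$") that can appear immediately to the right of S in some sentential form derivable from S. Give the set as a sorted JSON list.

Compute FIRST by fixpoint:
iter 1:
  A via A→b a b: +{b}
  B via B→a a: +{a}
  S via S→a A: +{a}
  S via S→b B: +{b}
  S: {a,b}  A: {b}  B: {a}
iter 2:
  A via A→S A: +{a}
  S: {a,b}  A: {a,b}  B: {a}
iter 3: (no change)
  S: {a,b}  A: {a,b}  B: {a}

FOLLOW iteration:
FOLLOW(S) := {$}
round 1:
  A→S A: FOLLOW(S) ⊇ FIRST(A) = {a,b}; new: +{a,b}
  S→a A: FOLLOW(A) ⊇ FOLLOW(S) ⊇ {$,a,b}; new: +{$,a,b}
  S→b B: FOLLOW(B) ⊇ FOLLOW(S) ⊇ {$,a,b}; new: +{$,a,b}
  FOLLOW[S]={$,a,b}  FOLLOW[A]={$,a,b}  FOLLOW[B]={$,a,b}
round 2: (stable)
  FOLLOW[S]={$,a,b}  FOLLOW[A]={$,a,b}  FOLLOW[B]={$,a,b}

FOLLOW(S) = ["$", "a", "b"]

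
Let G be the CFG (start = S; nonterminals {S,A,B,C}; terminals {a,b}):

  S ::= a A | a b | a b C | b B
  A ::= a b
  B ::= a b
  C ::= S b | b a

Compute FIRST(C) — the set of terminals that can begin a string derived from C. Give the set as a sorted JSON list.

FIRST iteration:
pass 1:
  A via A→a b: +{a}
  B via B→a b: +{a}
  C via C→b a: +{b}
  S via S→a A: +{a}
  S via S→b B: +{b}
  FIRST(S)={a,b}  FIRST(A)={a}  FIRST(B)={a}  FIRST(C)={b}
pass 2:
  C via C→S b: +{a}
  FIRST(S)={a,b}  FIRST(A)={a}  FIRST(B)={a}  FIRST(C)={a,b}
pass 3: — fixpoint
  FIRST(S)={a,b}  FIRST(A)={a}  FIRST(B)={a}  FIRST(C)={a,b}

FIRST(C) = ["a", "b"]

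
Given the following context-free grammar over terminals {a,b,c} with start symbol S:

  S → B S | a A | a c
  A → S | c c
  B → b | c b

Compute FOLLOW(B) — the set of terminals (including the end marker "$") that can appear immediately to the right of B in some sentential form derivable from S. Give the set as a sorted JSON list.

FIRST sets, iterate to fixpoint:
pass 1:
  A via A→c c: +{c}
  B via B→b: +{b}
  B via B→c b: +{c}
  S via S→B S: +{b,c}
  S via S→a A: +{a}
  S: {a,b,c}  A: {c}  B: {b,c}
pass 2:
  A via A→S: +{a,b}
  S: {a,b,c}  A: {a,b,c}  B: {b,c}
pass 3: — fixpoint
  S: {a,b,c}  A: {a,b,c}  B: {b,c}

FOLLOW iteration:
initialize: $ ∈ FOLLOW(S)
iter 1:
  S→B S: FOLLOW(B) ⊇ FIRST(S) = {a,b,c}; new: +{a,b,c}
  S→a A: FOLLOW(A) ⊇ FOLLOW(S) ⊇ {$}; new: +{$}
  S: {$}  A: {$}  B: {a,b,c}
iter 2: (stable)
  S: {$}  A: {$}  B: {a,b,c}

FOLLOW(B) = ["a", "b", "c"]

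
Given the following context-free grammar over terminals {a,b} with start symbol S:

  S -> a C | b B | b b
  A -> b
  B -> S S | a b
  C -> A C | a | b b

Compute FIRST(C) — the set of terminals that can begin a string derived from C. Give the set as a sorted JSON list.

FIRST sets, iterate to fixpoint:
pass 1:
  A via A→b: +{b}
  B via B→a b: +{a}
  C via C→A C: +{b}
  C via C→a: +{a}
  S via S→a C: +{a}
  S via S→b B: +{b}
  FIRST(S)={a,b}  FIRST(A)={b}  FIRST(B)={a}  FIRST(C)={a,b}
pass 2:
  B via B→S S: +{b}
  FIRST(S)={a,b}  FIRST(A)={b}  FIRST(B)={a,b}  FIRST(C)={a,b}
pass 3: (no change)
  FIRST(S)={a,b}  FIRST(A)={b}  FIRST(B)={a,b}  FIRST(C)={a,b}

FIRST(C) = ["a", "b"]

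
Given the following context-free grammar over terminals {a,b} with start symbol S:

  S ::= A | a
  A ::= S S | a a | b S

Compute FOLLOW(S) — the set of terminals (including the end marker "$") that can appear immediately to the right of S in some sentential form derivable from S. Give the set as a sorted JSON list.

FIRST sets, iterate to fixpoint:
pass 1:
  A via A→a a: +{a}
  A via A→b S: +{b}
  S via S→A: +{a,b}
  FIRST(S)={a,b}  FIRST(A)={a,b}
pass 2: (stable)
  FIRST(S)={a,b}  FIRST(A)={a,b}

FOLLOW sets:
seed FOLLOW(S) with $
round 1:
  A→S S: FOLLOW(S) ⊇ FIRST(S) = {a,b}; new: +{a,b}
  S→A: FOLLOW(A) ⊇ FOLLOW(S) ⊇ {$,a,b}; new: +{$,a,b}
  FOLLOW(S)={$,a,b}  FOLLOW(A)={$,a,b}
round 2: (stable)
  FOLLOW(S)={$,a,b}  FOLLOW(A)={$,a,b}

FOLLOW(S) = ["$", "a", "b"]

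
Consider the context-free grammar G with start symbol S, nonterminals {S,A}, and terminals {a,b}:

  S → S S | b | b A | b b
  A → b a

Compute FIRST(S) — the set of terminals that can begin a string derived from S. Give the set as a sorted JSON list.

FIRST iteration:
round 1:
  A via A→b a: +{b}
  S via S→b: +{b}
  S: {b}  A: {b}
round 2: done
  S: {b}  A: {b}

FIRST(S) = ["b"]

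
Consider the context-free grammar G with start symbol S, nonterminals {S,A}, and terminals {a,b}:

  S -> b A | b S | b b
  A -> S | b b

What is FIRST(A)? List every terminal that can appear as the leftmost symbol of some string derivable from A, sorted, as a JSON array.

FIRST sets, iterate to fixpoint:
[1]
  A via A→b b: +{b}
  S via S→b A: +{b}
  FIRST(S)={b}  FIRST(A)={b}
[2] — fixpoint
  FIRST(S)={b}  FIRST(A)={b}

FIRST(A) = ["b"]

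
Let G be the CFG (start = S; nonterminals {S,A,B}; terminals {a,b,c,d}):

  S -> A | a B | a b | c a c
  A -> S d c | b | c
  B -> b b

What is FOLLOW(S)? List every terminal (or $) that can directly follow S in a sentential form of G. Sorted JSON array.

FIRST sets, iterate to fixpoint:
pass 1:
  A via A→b: +{b}
  A via A→c: +{c}
  B via B→b b: +{b}
  S via S→A: +{b,c}
  S via S→a B: +{a}
  S: {a,b,c}  A: {b,c}  B: {b}
pass 2:
  A via A→S d c: +{a}
  S: {a,b,c}  A: {a,b,c}  B: {b}
pass 3: (no change)
  S: {a,b,c}  A: {a,b,c}  B: {b}

FOLLOW sets:
FOLLOW(S) := {$}
round 1:
  A→S d c: FOLLOW(S) ⊇ FIRST(d) = {d}; new: +{d}
  S→A: FOLLOW(A) ⊇ FOLLOW(S) ⊇ {$,d}; new: +{$,d}
  S→a B: FOLLOW(B) ⊇ FOLLOW(S) ⊇ {$,d}; new: +{$,d}
  S: {$,d}  A: {$,d}  B: {$,d}
round 2: (no change)
  S: {$,d}  A: {$,d}  B: {$,d}

FOLLOW(S) = ["$", "d"]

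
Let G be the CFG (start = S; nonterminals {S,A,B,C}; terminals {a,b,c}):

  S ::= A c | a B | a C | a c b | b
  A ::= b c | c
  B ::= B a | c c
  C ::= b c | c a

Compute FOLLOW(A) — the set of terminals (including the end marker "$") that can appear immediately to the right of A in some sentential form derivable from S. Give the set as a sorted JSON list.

FIRST iteration:
pass 1:
  A via A→b c: +{b}
  A via A→c: +{c}
  B via B→c c: +{c}
  C via C→b c: +{b}
  C via C→c a: +{c}
  S via S→A c: +{b,c}
  S via S→a B: +{a}
  FIRST[S]={a,b,c}  FIRST[A]={b,c}  FIRST[B]={c}  FIRST[C]={b,c}
pass 2: (stable)
  FIRST[S]={a,b,c}  FIRST[A]={b,c}  FIRST[B]={c}  FIRST[C]={b,c}

Compute FOLLOW by fixpoint:
seed FOLLOW(S) with $
iter 1:
  B→B a: FOLLOW(B) ⊇ FIRST(a) = {a}; new: +{a}
  S→A c: FOLLOW(A) ⊇ FIRST(c) = {c}; new: +{c}
  S→a B: FOLLOW(B) ⊇ FOLLOW(S) ⊇ {$}; new: +{$}
  S→a C: FOLLOW(C) ⊇ FOLLOW(S) ⊇ {$}; new: +{$}
  S: {$}  A: {c}  B: {$,a}  C: {$}
iter 2: (stable)
  S: {$}  A: {c}  B: {$,a}  C: {$}

FOLLOW(A) = ["c"]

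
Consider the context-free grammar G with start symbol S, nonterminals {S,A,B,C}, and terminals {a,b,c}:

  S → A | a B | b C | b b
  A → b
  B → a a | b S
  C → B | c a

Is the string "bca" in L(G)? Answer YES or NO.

Convert to CNF:
  S -> T0 B | T1 C | T1 T1 | b
  A -> b
  B -> T0 T0 | T1 S
  C -> T0 T0 | T1 S | T2 T0
  T0 -> a
  T1 -> b
  T2 -> c

Fill CYK table bottom-up:
  [0..0]={A,S,T1}  "b"  orig:{A,S}
  [1..1]={T2}  "c"  orig:{}
  [2..2]={T0}  "a"  orig:{}
  [0..1]=∅  "bc"
  [1..2]={C}  "ca"
  [0..2]={S}  "bca"

S ∈ T[0,2] ⇒ YES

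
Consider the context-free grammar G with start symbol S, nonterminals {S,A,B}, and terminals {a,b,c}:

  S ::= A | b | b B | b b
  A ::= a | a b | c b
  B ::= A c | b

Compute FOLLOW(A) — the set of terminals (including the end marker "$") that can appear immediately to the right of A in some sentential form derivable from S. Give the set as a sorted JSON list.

Compute FIRST by fixpoint:
pass 1:
  A via A→a: +{a}
  A via A→c b: +{c}
  B via B→A c: +{a,c}
  B via B→b: +{b}
  S via S→A: +{a,c}
  S via S→b: +{b}
  FIRST[S]={a,b,c}  FIRST[A]={a,c}  FIRST[B]={a,b,c}
pass 2: — fixpoint
  FIRST[S]={a,b,c}  FIRST[A]={a,c}  FIRST[B]={a,b,c}

Compute FOLLOW by fixpoint:
seed FOLLOW(S) with $
pass 1:
  B→A c: FOLLOW(A) ⊇ FIRST(c) = {c}; new: +{c}
  S→A: FOLLOW(A) ⊇ FOLLOW(S) ⊇ {$}; new: +{$}
  S→b B: FOLLOW(B) ⊇ FOLLOW(S) ⊇ {$}; new: +{$}
  FOLLOW[S]={$}  FOLLOW[A]={$,c}  FOLLOW[B]={$}
pass 2: done
  FOLLOW[S]={$}  FOLLOW[A]={$,c}  FOLLOW[B]={$}

FOLLOW(A) = ["$", "c"]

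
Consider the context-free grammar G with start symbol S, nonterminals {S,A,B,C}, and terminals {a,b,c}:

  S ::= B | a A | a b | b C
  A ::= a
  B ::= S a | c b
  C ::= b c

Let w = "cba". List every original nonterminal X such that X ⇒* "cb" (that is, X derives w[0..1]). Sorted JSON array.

CNF form of G:
  S -> S T0 | T0 A | T0 T2 | T1 T2 | T2 C
  A -> a
  B -> S T0 | T1 T2
  C -> T2 T1
  T0 -> a
  T1 -> c
  T2 -> b

Fill CYK table bottom-up, restricted to cells inside w[0..1]:
  [0..0]={T1}  "c"  orig:{}
  [1..1]={T2}  "b"  orig:{}
  [0..1]={B,S}  "cb"

Original NTs in T[0,1] deriving "cb": ["B", "S"]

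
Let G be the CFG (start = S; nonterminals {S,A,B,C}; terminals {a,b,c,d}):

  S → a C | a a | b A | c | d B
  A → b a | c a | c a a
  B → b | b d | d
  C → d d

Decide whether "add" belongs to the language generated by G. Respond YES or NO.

CNF form of G:
  S -> T0 A | T1 C | T1 T1 | T3 B | c
  A -> T0 T1 | T2 T1 | T2 X4
  B -> T0 T3 | b | d
  C -> T3 T3
  T0 -> b
  T1 -> a
  T2 -> c
  T3 -> d
  X4 -> T1 T1

Fill CYK table bottom-up:
  T[0,0] 'a' = {T1}  orig:{}
  T[1,1] 'd' = {B,T3}  orig:{B}
  T[2,2] 'd' = {B,T3}  orig:{B}
  T[0,1] 'ad' = ∅
  T[1,2] 'dd' = {C,S}
  T[0,2] 'add' = {S}

S ∈ T[0,2] ⇒ YES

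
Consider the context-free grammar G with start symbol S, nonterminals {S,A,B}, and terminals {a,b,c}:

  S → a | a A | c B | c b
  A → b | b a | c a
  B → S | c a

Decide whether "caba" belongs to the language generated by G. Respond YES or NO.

Convert to CNF:
  S -> T1 A | T2 B | T2 T0 | a
  A -> T0 T1 | T2 T1 | b
  B -> T1 A | T2 B | T2 T0 | T2 T1 | a
  T0 -> b
  T1 -> a
  T2 -> c

CYK table (by increasing span):
  [0..0]={T2}  "c"  orig:{}
  [1..1]={B,S,T1}  "a"  orig:{B,S}
  [2..2]={A,T0}  "b"  orig:{A}
  [3..3]={B,S,T1}  "a"  orig:{B,S}
  [0..1]={A,B,S}  "ca"
  [1..2]={B,S}  "ab"
  [2..3]={A}  "ba"
  [0..2]={B,S}  "cab"
  [1..3]={B,S}  "aba"
  [0..3]={B,S}  "caba"

S ∈ T[0,3] ⇒ YES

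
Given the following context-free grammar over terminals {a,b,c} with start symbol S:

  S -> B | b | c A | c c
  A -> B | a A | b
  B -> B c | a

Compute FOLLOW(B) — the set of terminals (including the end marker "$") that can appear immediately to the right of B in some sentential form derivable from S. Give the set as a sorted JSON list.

FIRST iteration:
pass 1:
  A via A→a A: +{a}
  A via A→b: +{b}
  B via B→a: +{a}
  S via S→B: +{a}
  S via S→b: +{b}
  S via S→c A: +{c}
  FIRST[S]={a,b,c}  FIRST[A]={a,b}  FIRST[B]={a}
pass 2: (no change)
  FIRST[S]={a,b,c}  FIRST[A]={a,b}  FIRST[B]={a}

Compute FOLLOW by fixpoint:
initialize: $ ∈ FOLLOW(S)
[1]
  B→B c: FOLLOW(B) ⊇ FIRST(c) = {c}; new: +{c}
  S→B: FOLLOW(B) ⊇ FOLLOW(S) ⊇ {$}; new: +{$}
  S→c A: FOLLOW(A) ⊇ FOLLOW(S) ⊇ {$}; new: +{$}
  FOLLOW(S)={$}  FOLLOW(A)={$}  FOLLOW(B)={$,c}
[2] — fixpoint
  FOLLOW(S)={$}  FOLLOW(A)={$}  FOLLOW(B)={$,c}

FOLLOW(B) = ["$", "c"]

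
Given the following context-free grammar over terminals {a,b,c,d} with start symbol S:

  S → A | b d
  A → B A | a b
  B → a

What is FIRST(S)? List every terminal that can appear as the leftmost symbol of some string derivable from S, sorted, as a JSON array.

FIRST iteration:
round 1:
  A via A→a b: +{a}
  B via B→a: +{a}
  S via S→A: +{a}
  S via S→b d: +{b}
  S: {a,b}  A: {a}  B: {a}
round 2: (no change)
  S: {a,b}  A: {a}  B: {a}

FIRST(S) = ["a", "b"]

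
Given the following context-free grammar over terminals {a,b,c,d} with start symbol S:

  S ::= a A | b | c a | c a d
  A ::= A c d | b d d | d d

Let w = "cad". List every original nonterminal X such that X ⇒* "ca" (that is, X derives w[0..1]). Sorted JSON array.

CNF form of G:
  S -> T0 T3 | T0 X6 | T3 A | b
  A -> A X4 | T1 T1 | T2 X5
  T0 -> c
  T1 -> d
  T2 -> b
  T3 -> a
  X4 -> T0 T1
  X5 -> T1 T1
  X6 -> T3 T1

CYK fill, restricted to cells inside w[0..1]:
  [0..0]={T0}  "c"  orig:{}
  [1..1]={T3}  "a"  orig:{}
  [0..1]={S}  "ca"

Original NTs in T[0,1] deriving "ca": ["S"]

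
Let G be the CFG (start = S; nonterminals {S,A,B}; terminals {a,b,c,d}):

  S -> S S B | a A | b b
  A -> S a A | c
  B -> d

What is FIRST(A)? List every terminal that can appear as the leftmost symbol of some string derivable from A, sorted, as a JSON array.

FIRST iteration:
pass 1:
  A via A→c: +{c}
  B via B→d: +{d}
  S via S→a A: +{a}
  S via S→b b: +{b}
  FIRST[S]={a,b}  FIRST[A]={c}  FIRST[B]={d}
pass 2:
  A via A→S a A: +{a,b}
  FIRST[S]={a,b}  FIRST[A]={a,b,c}  FIRST[B]={d}
pass 3: (stable)
  FIRST[S]={a,b}  FIRST[A]={a,b,c}  FIRST[B]={d}

FIRST(A) = ["a", "b", "c"]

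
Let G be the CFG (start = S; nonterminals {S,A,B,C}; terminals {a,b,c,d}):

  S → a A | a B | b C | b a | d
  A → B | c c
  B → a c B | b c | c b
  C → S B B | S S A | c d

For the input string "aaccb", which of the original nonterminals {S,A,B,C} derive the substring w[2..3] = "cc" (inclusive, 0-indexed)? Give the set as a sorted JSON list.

Convert to CNF:
  S -> T0 A | T0 B | T2 C | T2 T0 | d
  A -> T0 X4 | T1 T1 | T1 T2 | T2 T1
  B -> T0 X5 | T1 T2 | T2 T1
  C -> S X6 | S X7 | T1 T3
  T0 -> a
  T1 -> c
  T2 -> b
  T3 -> d
  X4 -> T1 B
  X5 -> T1 B
  X6 -> B B
  X7 -> S A

Fill CYK table bottom-up — only the sub-triangle for w[2..3]:
  cell(2,2) c: {T1}  orig:{}
  cell(3,3) c: {T1}  orig:{}
  cell(2,3) cc: {A}

Original NTs in T[2,3] deriving "cc": ["A"]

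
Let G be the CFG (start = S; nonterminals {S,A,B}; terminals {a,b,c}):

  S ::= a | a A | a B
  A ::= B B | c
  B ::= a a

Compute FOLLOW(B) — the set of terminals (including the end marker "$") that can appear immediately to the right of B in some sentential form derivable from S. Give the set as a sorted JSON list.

Compute FIRST by fixpoint:
iter 1:
  A via A→c: +{c}
  B via B→a a: +{a}
  S via S→a: +{a}
  S: {a}  A: {c}  B: {a}
iter 2:
  A via A→B B: +{a}
  S: {a}  A: {a,c}  B: {a}
iter 3: — fixpoint
  S: {a}  A: {a,c}  B: {a}

Compute FOLLOW by fixpoint:
seed FOLLOW(S) with $
iter 1:
  A→B B: FOLLOW(B) ⊇ FIRST(B) = {a}; new: +{a}
  S→a A: FOLLOW(A) ⊇ FOLLOW(S) ⊇ {$}; new: +{$}
  S→a B: FOLLOW(B) ⊇ FOLLOW(S) ⊇ {$}; new: +{$}
  FOLLOW[S]={$}  FOLLOW[A]={$}  FOLLOW[B]={$,a}
iter 2: (stable)
  FOLLOW[S]={$}  FOLLOW[A]={$}  FOLLOW[B]={$,a}

FOLLOW(B) = ["$", "a"]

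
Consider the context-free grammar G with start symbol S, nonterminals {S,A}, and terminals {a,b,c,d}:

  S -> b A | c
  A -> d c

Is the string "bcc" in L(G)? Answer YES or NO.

CNF form of G:
  S -> T2 A | c
  A -> T0 T1
  T0 -> d
  T1 -> c
  T2 -> b

Fill CYK table bottom-up:
  [0..0]={T2}  "b"  orig:{}
  [1..1]={S,T1}  "c"  orig:{S}
  [2..2]={S,T1}  "c"  orig:{S}
  [0..1]=∅  "bc"
  [1..2]=∅  "cc"
  [0..2]=∅  "bcc"

S ∉ T[0,2] ⇒ NO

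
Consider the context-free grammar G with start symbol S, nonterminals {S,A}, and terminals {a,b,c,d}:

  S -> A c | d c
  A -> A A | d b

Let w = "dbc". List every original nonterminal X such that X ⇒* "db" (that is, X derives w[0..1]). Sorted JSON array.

CNF form of G:
  S -> A T2 | T0 T2
  A -> A A | T0 T1
  T0 -> d
  T1 -> b
  T2 -> c

CYK table (by increasing span) (cells [i..j] with 0 ≤ i ≤ j ≤ 1 only):
  cell(0,0) d: {T0}  orig:{}
  cell(1,1) b: {T1}  orig:{}
  cell(0,1) db: {A}

Original NTs in T[0,1] deriving "db": ["A"]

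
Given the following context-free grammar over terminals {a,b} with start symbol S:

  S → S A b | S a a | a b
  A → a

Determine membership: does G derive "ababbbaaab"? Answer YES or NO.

CNF form of G:
  S -> S X2 | S X3 | T1 T0
  A -> a
  T0 -> b
  T1 -> a
  X2 -> A T0
  X3 -> T1 T1

Fill CYK table bottom-up:
  cell(0,0) a: {A,T1}  orig:{A}
  cell(1,1) b: {T0}  orig:{}
  cell(2,2) a: {A,T1}  orig:{A}
  cell(3,3) b: {T0}  orig:{}
  cell(4,4) b: {T0}  orig:{}
  cell(5,5) b: {T0}  orig:{}
  cell(6,6) a: {A,T1}  orig:{A}
  cell(7,7) a: {A,T1}  orig:{A}
  cell(8,8) a: {A,T1}  orig:{A}
  cell(9,9) b: {T0}  orig:{}
  cell(0,1) ab: {S,X2}  orig:{S}
  cell(1,2) ba: ∅
  cell(2,3) ab: {S,X2}  orig:{S}
  cell(3,4) bb: ∅
  cell(4,5) bb: ∅
  cell(5,6) ba: ∅
  cell(6,7) aa: {X3}  orig:{}
  cell(7,8) aa: {X3}  orig:{}
  cell(8,9) ab: {S,X2}  orig:{S}
  cell(0,2) aba: ∅
  cell(1,3) bab: ∅
  cell(2,4) abb: ∅
  cell(3,5) bbb: ∅
  cell(4,6) bba: ∅
  cell(5,7) baa: ∅
  cell(6,8) aaa: ∅
  cell(7,9) aab: ∅
  cell(0,3) abab: {S}
  cell(1,4) babb: ∅
  cell(2,5) abbb: ∅
  cell(3,6) bbba: ∅
  cell(4,7) bbaa: ∅
  cell(5,8) baaa: ∅
  cell(6,9) aaab: ∅
  cell(0,4) ababb: ∅
  cell(1,5) babbb: ∅
  cell(2,6) abbba: ∅
  cell(3,7) bbbaa: ∅
  cell(4,8) bbaaa: ∅
  cell(5,9) baaab: ∅
  cell(0,5) ababbb: ∅
  cell(1,6) babbba: ∅
  cell(2,7) abbbaa: ∅
  cell(3,8) bbbaaa: ∅
  cell(4,9) bbaaab: ∅
  cell(0,6) ababbba: ∅
  cell(1,7) babbbaa: ∅
  cell(2,8) abbbaaa: ∅
  cell(3,9) bbbaaab: ∅
  cell(0,7) ababbbaa: ∅
  cell(1,8) babbbaaa: ∅
  cell(2,9) abbbaaab: ∅
  cell(0,8) ababbbaaa: ∅
  cell(1,9) babbbaaab: ∅
  cell(0,9) ababbbaaab: ∅

S ∉ T[0,9] ⇒ NO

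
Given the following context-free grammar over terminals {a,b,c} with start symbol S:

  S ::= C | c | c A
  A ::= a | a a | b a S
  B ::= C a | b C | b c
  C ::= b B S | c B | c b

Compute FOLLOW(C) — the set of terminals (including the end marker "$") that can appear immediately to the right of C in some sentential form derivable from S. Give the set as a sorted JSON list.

FIRST sets, iterate to fixpoint:
round 1:
  A via A→a: +{a}
  A via A→b a S: +{b}
  B via B→b C: +{b}
  C via C→b B S: +{b}
  C via C→c B: +{c}
  S via S→C: +{b,c}
  FIRST(S)={b,c}  FIRST(A)={a,b}  FIRST(B)={b}  FIRST(C)={b,c}
round 2:
  B via B→C a: +{c}
  FIRST(S)={b,c}  FIRST(A)={a,b}  FIRST(B)={b,c}  FIRST(C)={b,c}
round 3: done
  FIRST(S)={b,c}  FIRST(A)={a,b}  FIRST(B)={b,c}  FIRST(C)={b,c}

FOLLOW iteration:
seed FOLLOW(S) with $
iter 1:
  B→C a: FOLLOW(C) ⊇ FIRST(a) = {a}; new: +{a}
  C→b B S: FOLLOW(B) ⊇ FIRST(S) = {b,c}; new: +{b,c}
  C→b B S: FOLLOW(S) ⊇ FOLLOW(C) ⊇ {a}; new: +{a}
  C→c B: FOLLOW(B) ⊇ FOLLOW(C) ⊇ {a}; new: +{a}
  S→C: FOLLOW(C) ⊇ FOLLOW(S) ⊇ {$,a}; new: +{$}
  S→c A: FOLLOW(A) ⊇ FOLLOW(S) ⊇ {$,a}; new: +{$,a}
  FOLLOW(S)={$,a}  FOLLOW(A)={$,a}  FOLLOW(B)={a,b,c}  FOLLOW(C)={$,a}
iter 2:
  B→b C: FOLLOW(C) ⊇ FOLLOW(B) ⊇ {a,b,c}; new: +{b,c}
  C→b B S: FOLLOW(S) ⊇ FOLLOW(C) ⊇ {$,a,b,c}; new: +{b,c}
  C→c B: FOLLOW(B) ⊇ FOLLOW(C) ⊇ {$,a,b,c}; new: +{$}
  S→c A: FOLLOW(A) ⊇ FOLLOW(S) ⊇ {$,a,b,c}; new: +{b,c}
  FOLLOW(S)={$,a,b,c}  FOLLOW(A)={$,a,b,c}  FOLLOW(B)={$,a,b,c}  FOLLOW(C)={$,a,b,c}
iter 3: done
  FOLLOW(S)={$,a,b,c}  FOLLOW(A)={$,a,b,c}  FOLLOW(B)={$,a,b,c}  FOLLOW(C)={$,a,b,c}

FOLLOW(C) = ["$", "a", "b", "c"]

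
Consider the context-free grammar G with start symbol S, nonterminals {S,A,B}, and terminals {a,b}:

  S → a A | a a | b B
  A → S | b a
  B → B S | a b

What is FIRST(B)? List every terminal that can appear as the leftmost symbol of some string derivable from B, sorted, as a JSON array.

FIRST sets, iterate to fixpoint:
round 1:
  A via A→b a: +{b}
  B via B→a b: +{a}
  S via S→a A: +{a}
  S via S→b B: +{b}
  FIRST(S)={a,b}  FIRST(A)={b}  FIRST(B)={a}
round 2:
  A via A→S: +{a}
  FIRST(S)={a,b}  FIRST(A)={a,b}  FIRST(B)={a}
round 3: (no change)
  FIRST(S)={a,b}  FIRST(A)={a,b}  FIRST(B)={a}

FIRST(B) = ["a"]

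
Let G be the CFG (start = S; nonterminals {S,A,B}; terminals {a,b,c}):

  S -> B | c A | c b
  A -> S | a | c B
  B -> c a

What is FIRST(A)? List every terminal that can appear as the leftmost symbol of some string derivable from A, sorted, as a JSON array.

Compute FIRST by fixpoint:
round 1:
  A via A→a: +{a}
  A via A→c B: +{c}
  B via B→c a: +{c}
  S via S→B: +{c}
  FIRST[S]={c}  FIRST[A]={a,c}  FIRST[B]={c}
round 2: — fixpoint
  FIRST[S]={c}  FIRST[A]={a,c}  FIRST[B]={c}

FIRST(A) = ["a", "c"]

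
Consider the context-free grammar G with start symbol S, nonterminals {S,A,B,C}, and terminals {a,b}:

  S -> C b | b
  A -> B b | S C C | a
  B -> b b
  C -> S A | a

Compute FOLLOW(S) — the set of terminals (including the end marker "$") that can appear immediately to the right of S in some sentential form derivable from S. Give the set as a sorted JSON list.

FIRST iteration:
iter 1:
  A via A→a: +{a}
  B via B→b b: +{b}
  C via C→a: +{a}
  S via S→C b: +{a}
  S via S→b: +{b}
  FIRST[S]={a,b}  FIRST[A]={a}  FIRST[B]={b}  FIRST[C]={a}
iter 2:
  A via A→B b: +{b}
  C via C→S A: +{b}
  FIRST[S]={a,b}  FIRST[A]={a,b}  FIRST[B]={b}  FIRST[C]={a,b}
iter 3: (stable)
  FIRST[S]={a,b}  FIRST[A]={a,b}  FIRST[B]={b}  FIRST[C]={a,b}

FOLLOW sets:
FOLLOW(S) := {$}
iter 1:
  A→B b: FOLLOW(B) ⊇ FIRST(b) = {b}; new: +{b}
  A→S C C: FOLLOW(S) ⊇ FIRST(C) = {a,b}; new: +{a,b}
  A→S C C: FOLLOW(C) ⊇ FIRST(C) = {a,b}; new: +{a,b}
  C→S A: FOLLOW(A) ⊇ FOLLOW(C) ⊇ {a,b}; new: +{a,b}
  S: {$,a,b}  A: {a,b}  B: {b}  C: {a,b}
iter 2: done
  S: {$,a,b}  A: {a,b}  B: {b}  C: {a,b}

FOLLOW(S) = ["$", "a", "b"]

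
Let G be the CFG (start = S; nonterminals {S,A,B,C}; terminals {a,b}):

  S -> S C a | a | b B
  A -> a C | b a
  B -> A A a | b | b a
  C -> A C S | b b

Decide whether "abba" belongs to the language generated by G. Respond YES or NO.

CNF form of G:
  S -> S X4 | T1 B | a
  A -> T0 C | T1 T0
  B -> A X2 | T1 T0 | b
  C -> A X3 | T1 T1
  T0 -> a
  T1 -> b
  X2 -> A T0
  X3 -> C S
  X4 -> C T0

CYK table (by increasing span):
  T[0,0] 'a' = {S,T0}  orig:{S}
  T[1,1] 'b' = {B,T1}  orig:{B}
  T[2,2] 'b' = {B,T1}  orig:{B}
  T[3,3] 'a' = {S,T0}  orig:{S}
  T[0,1] 'ab' = ∅
  T[1,2] 'bb' = {C,S}
  T[2,3] 'ba' = {A,B}
  T[0,2] 'abb' = {A}
  T[1,3] 'bba' = {S,X3,X4}  orig:{S}
  T[0,3] 'abba' = {S,X2}  orig:{S}

S ∈ T[0,3] ⇒ YES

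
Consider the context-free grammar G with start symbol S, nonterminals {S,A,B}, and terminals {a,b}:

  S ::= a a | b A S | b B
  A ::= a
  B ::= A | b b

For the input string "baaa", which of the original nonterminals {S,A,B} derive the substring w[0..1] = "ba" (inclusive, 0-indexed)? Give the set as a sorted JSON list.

Convert to CNF:
  S -> T0 B | T0 X2 | T1 T1
  A -> a
  B -> T0 T0 | a
  T0 -> b
  T1 -> a
  X2 -> A S

Fill CYK table bottom-up — only the sub-triangle for w[0..1]:
  [0..0]={T0}  "b"  orig:{}
  [1..1]={A,B,T1}  "a"  orig:{A,B}
  [0..1]={S}  "ba"

Original NTs in T[0,1] deriving "ba": ["S"]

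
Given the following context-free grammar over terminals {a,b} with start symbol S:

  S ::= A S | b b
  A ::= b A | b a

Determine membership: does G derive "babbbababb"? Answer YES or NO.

Convert to CNF:
  S -> A S | T0 T0
  A -> T0 A | T0 T1
  T0 -> b
  T1 -> a

Fill CYK table bottom-up:
  [0..0]={T0}  "b"  orig:{}
  [1..1]={T1}  "a"  orig:{}
  [2..2]={T0}  "b"  orig:{}
  [3..3]={T0}  "b"  orig:{}
  [4..4]={T0}  "b"  orig:{}
  [5..5]={T1}  "a"  orig:{}
  [6..6]={T0}  "b"  orig:{}
  [7..7]={T1}  "a"  orig:{}
  [8..8]={T0}  "b"  orig:{}
  [9..9]={T0}  "b"  orig:{}
  [0..1]={A}  "ba"
  [1..2]=∅  "ab"
  [2..3]={S}  "bb"
  [3..4]={S}  "bb"
  [4..5]={A}  "ba"
  [5..6]=∅  "ab"
  [6..7]={A}  "ba"
  [7..8]=∅  "ab"
  [8..9]={S}  "bb"
  [0..2]=∅  "bab"
  [1..3]=∅  "abb"
  [2..4]=∅  "bbb"
  [3..5]={A}  "bba"
  [4..6]=∅  "bab"
  [5..7]=∅  "aba"
  [6..8]=∅  "bab"
  [7..9]=∅  "abb"
  [0..3]={S}  "babb"
  [1..4]=∅  "abbb"
  [2..5]={A}  "bbba"
  [3..6]=∅  "bbab"
  [4..7]=∅  "baba"
  [5..8]=∅  "abab"
  [6..9]={S}  "babb"
  [0..4]=∅  "babbb"
  [1..5]=∅  "abbba"
  [2..6]=∅  "bbbab"
  [3..7]=∅  "bbaba"
  [4..8]=∅  "babab"
  [5..9]=∅  "ababb"
  [0..5]=∅  "babbba"
  [1..6]=∅  "abbbab"
  [2..7]=∅  "bbbaba"
  [3..8]=∅  "bbabab"
  [4..9]={S}  "bababb"
  [0..6]=∅  "babbbab"
  [1..7]=∅  "abbbaba"
  [2..8]=∅  "bbbabab"
  [3..9]={S}  "bbababb"
  [0..7]=∅  "babbbaba"
  [1..8]=∅  "abbbabab"
  [2..9]={S}  "bbbababb"
  [0..8]=∅  "babbbabab"
  [1..9]=∅  "abbbababb"
  [0..9]={S}  "babbbababb"

S ∈ T[0,9] ⇒ YES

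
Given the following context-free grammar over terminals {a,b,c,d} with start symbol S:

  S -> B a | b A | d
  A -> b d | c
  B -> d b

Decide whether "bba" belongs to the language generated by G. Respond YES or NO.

Convert to CNF:
  S -> B T2 | T0 A | d
  A -> T0 T1 | c
  B -> T1 T0
  T0 -> b
  T1 -> d
  T2 -> a

CYK table (by increasing span):
  [0..0]={T0}  "b"  orig:{}
  [1..1]={T0}  "b"  orig:{}
  [2..2]={T2}  "a"  orig:{}
  [0..1]=∅  "bb"
  [1..2]=∅  "ba"
  [0..2]=∅  "bba"

S ∉ T[0,2] ⇒ NO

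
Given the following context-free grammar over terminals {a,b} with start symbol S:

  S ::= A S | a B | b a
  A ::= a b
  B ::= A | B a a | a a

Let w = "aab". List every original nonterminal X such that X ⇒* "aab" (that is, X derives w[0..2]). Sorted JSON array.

CNF form of G:
  S -> A S | T0 B | T1 T0
  A -> T0 T1
  B -> B X2 | T0 T0 | T0 T1
  T0 -> a
  T1 -> b
  X2 -> T0 T0

CYK fill (cells [i..j] with 0 ≤ i ≤ j ≤ 2 only):
  cell(0,0) a: {T0}  orig:{}
  cell(1,1) a: {T0}  orig:{}
  cell(2,2) b: {T1}  orig:{}
  cell(0,1) aa: {B,X2}  orig:{B}
  cell(1,2) ab: {A,B}
  cell(0,2) aab: {S}

Original NTs in T[0,2] deriving "aab": ["S"]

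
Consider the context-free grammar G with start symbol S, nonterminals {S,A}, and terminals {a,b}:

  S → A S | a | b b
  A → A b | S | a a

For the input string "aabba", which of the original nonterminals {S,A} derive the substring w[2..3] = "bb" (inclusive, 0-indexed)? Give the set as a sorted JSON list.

CNF form of G:
  S -> A S | T0 T0 | a
  A -> A S | A T0 | T0 T0 | T1 T1 | a
  T0 -> b
  T1 -> a

CYK fill (cells [i..j] with 2 ≤ i ≤ j ≤ 3 only):
  [2..2]={T0}  "b"  orig:{}
  [3..3]={T0}  "b"  orig:{}
  [2..3]={A,S}  "bb"

Original NTs in T[2,3] deriving "bb": ["A", "S"]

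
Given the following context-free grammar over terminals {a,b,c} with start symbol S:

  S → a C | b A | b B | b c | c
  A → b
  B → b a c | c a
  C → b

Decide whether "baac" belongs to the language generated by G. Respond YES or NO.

CNF form of G:
  S -> T0 A | T0 B | T0 T2 | T1 C | c
  A -> b
  B -> T0 X3 | T2 T1
  C -> b
  T0 -> b
  T1 -> a
  T2 -> c
  X3 -> T1 T2

CYK table (by increasing span):
  T[0,0] 'b' = {A,C,T0}  orig:{A,C}
  T[1,1] 'a' = {T1}  orig:{}
  T[2,2] 'a' = {T1}  orig:{}
  T[3,3] 'c' = {S,T2}  orig:{S}
  T[0,1] 'ba' = ∅
  T[1,2] 'aa' = ∅
  T[2,3] 'ac' = {X3}  orig:{}
  T[0,2] 'baa' = ∅
  T[1,3] 'aac' = ∅
  T[0,3] 'baac' = ∅

S ∉ T[0,3] ⇒ NO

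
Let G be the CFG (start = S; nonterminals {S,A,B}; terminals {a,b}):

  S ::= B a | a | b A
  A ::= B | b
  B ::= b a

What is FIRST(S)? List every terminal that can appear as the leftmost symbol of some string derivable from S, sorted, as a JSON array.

FIRST iteration:
round 1:
  A via A→b: +{b}
  B via B→b a: +{b}
  S via S→B a: +{b}
  S via S→a: +{a}
  S: {a,b}  A: {b}  B: {b}
round 2: (no change)
  S: {a,b}  A: {b}  B: {b}

FIRST(S) = ["a", "b"]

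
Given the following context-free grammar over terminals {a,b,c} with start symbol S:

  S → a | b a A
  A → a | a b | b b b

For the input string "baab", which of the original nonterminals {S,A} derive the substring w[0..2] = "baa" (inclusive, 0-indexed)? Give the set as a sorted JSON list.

Convert to CNF:
  S -> T1 X3 | a
  A -> T0 T1 | T1 X2 | a
  T0 -> a
  T1 -> b
  X2 -> T1 T1
  X3 -> T0 A

CYK fill — only the sub-triangle for w[0..2]:
  T[0,0] 'b' = {T1}  orig:{}
  T[1,1] 'a' = {A,S,T0}  orig:{A,S}
  T[2,2] 'a' = {A,S,T0}  orig:{A,S}
  T[0,1] 'ba' = ∅
  T[1,2] 'aa' = {X3}  orig:{}
  T[0,2] 'baa' = {S}

Original NTs in T[0,2] deriving "baa": ["S"]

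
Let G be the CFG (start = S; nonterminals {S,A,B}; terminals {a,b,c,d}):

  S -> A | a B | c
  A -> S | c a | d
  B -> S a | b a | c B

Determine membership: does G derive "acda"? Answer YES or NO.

CNF form of G:
  S -> T0 B | T1 T0 | c | d
  A -> T0 B | T1 T0 | c | d
  B -> S T0 | T1 B | T2 T0
  T0 -> a
  T1 -> c
  T2 -> b

Fill CYK table bottom-up:
  T[0,0] 'a' = {T0}  orig:{}
  T[1,1] 'c' = {A,S,T1}  orig:{A,S}
  T[2,2] 'd' = {A,S}
  T[3,3] 'a' = {T0}  orig:{}
  T[0,1] 'ac' = ∅
  T[1,2] 'cd' = ∅
  T[2,3] 'da' = {B}
  T[0,2] 'acd' = ∅
  T[1,3] 'cda' = {B}
  T[0,3] 'acda' = {A,S}

S ∈ T[0,3] ⇒ YES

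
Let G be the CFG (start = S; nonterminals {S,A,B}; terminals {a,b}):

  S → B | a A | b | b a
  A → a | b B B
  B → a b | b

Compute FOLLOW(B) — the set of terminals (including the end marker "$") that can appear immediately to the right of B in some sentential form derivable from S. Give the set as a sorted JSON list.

FIRST sets, iterate to fixpoint:
round 1:
  A via A→a: +{a}
  A via A→b B B: +{b}
  B via B→a b: +{a}
  B via B→b: +{b}
  S via S→B: +{a,b}
  S: {a,b}  A: {a,b}  B: {a,b}
round 2: (no change)
  S: {a,b}  A: {a,b}  B: {a,b}

FOLLOW iteration:
seed FOLLOW(S) with $
iter 1:
  A→b B B: FOLLOW(B) ⊇ FIRST(B) = {a,b}; new: +{a,b}
  S→B: FOLLOW(B) ⊇ FOLLOW(S) ⊇ {$}; new: +{$}
  S→a A: FOLLOW(A) ⊇ FOLLOW(S) ⊇ {$}; new: +{$}
  S: {$}  A: {$}  B: {$,a,b}
iter 2: (no change)
  S: {$}  A: {$}  B: {$,a,b}

FOLLOW(B) = ["$", "a", "b"]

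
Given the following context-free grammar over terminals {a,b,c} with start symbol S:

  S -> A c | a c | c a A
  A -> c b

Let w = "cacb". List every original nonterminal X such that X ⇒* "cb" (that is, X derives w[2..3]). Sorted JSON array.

CNF form of G:
  S -> A T0 | T0 X3 | T2 T0
  A -> T0 T1
  T0 -> c
  T1 -> b
  T2 -> a
  X3 -> T2 A

Fill CYK table bottom-up — only the sub-triangle for w[2..3]:
  [2..2]={T0}  "c"  orig:{}
  [3..3]={T1}  "b"  orig:{}
  [2..3]={A}  "cb"

Original NTs in T[2,3] deriving "cb": ["A"]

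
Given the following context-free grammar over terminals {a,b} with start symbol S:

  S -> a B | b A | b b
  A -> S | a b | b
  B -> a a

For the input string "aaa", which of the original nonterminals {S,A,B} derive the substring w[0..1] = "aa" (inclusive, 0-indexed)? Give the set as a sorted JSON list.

Convert to CNF:
  S -> T0 B | T1 A | T1 T1
  A -> T0 B | T0 T1 | T1 A | T1 T1 | b
  B -> T0 T0
  T0 -> a
  T1 -> b

CYK table (by increasing span), restricted to cells inside w[0..1]:
  [0..0]={T0}  "a"  orig:{}
  [1..1]={T0}  "a"  orig:{}
  [0..1]={B}  "aa"

Original NTs in T[0,1] deriving "aa": ["B"]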